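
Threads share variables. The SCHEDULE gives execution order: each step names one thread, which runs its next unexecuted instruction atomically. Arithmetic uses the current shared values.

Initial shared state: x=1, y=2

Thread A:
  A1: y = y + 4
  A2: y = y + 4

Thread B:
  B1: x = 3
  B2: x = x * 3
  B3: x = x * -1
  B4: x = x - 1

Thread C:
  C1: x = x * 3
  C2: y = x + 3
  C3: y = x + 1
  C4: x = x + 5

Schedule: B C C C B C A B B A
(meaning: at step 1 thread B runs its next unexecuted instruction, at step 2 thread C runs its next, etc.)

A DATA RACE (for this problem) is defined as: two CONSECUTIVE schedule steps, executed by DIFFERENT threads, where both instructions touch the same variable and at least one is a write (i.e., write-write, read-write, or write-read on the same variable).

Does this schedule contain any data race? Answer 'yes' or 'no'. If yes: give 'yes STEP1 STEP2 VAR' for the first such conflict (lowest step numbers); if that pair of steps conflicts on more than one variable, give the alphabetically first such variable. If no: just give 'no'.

Answer: yes 1 2 x

Derivation:
Steps 1,2: B(x = 3) vs C(x = x * 3). RACE on x (W-W).
Steps 2,3: same thread (C). No race.
Steps 3,4: same thread (C). No race.
Steps 4,5: C(y = x + 1) vs B(x = x * 3). RACE on x (R-W).
Steps 5,6: B(x = x * 3) vs C(x = x + 5). RACE on x (W-W).
Steps 6,7: C(r=x,w=x) vs A(r=y,w=y). No conflict.
Steps 7,8: A(r=y,w=y) vs B(r=x,w=x). No conflict.
Steps 8,9: same thread (B). No race.
Steps 9,10: B(r=x,w=x) vs A(r=y,w=y). No conflict.
First conflict at steps 1,2.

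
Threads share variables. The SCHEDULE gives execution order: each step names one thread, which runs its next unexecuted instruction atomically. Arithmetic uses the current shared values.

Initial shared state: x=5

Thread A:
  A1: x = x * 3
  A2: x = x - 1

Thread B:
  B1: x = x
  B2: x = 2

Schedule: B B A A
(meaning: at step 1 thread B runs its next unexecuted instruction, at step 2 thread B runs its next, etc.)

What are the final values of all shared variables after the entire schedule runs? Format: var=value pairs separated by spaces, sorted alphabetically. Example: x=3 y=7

Answer: x=5

Derivation:
Step 1: thread B executes B1 (x = x). Shared: x=5. PCs: A@0 B@1
Step 2: thread B executes B2 (x = 2). Shared: x=2. PCs: A@0 B@2
Step 3: thread A executes A1 (x = x * 3). Shared: x=6. PCs: A@1 B@2
Step 4: thread A executes A2 (x = x - 1). Shared: x=5. PCs: A@2 B@2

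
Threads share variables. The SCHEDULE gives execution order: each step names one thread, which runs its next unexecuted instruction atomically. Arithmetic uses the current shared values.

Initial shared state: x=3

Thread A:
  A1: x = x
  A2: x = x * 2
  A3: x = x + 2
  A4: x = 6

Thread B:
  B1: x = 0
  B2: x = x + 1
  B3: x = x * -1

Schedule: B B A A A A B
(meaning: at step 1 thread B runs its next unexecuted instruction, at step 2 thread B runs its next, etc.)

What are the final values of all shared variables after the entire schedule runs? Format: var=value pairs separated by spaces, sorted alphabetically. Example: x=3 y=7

Step 1: thread B executes B1 (x = 0). Shared: x=0. PCs: A@0 B@1
Step 2: thread B executes B2 (x = x + 1). Shared: x=1. PCs: A@0 B@2
Step 3: thread A executes A1 (x = x). Shared: x=1. PCs: A@1 B@2
Step 4: thread A executes A2 (x = x * 2). Shared: x=2. PCs: A@2 B@2
Step 5: thread A executes A3 (x = x + 2). Shared: x=4. PCs: A@3 B@2
Step 6: thread A executes A4 (x = 6). Shared: x=6. PCs: A@4 B@2
Step 7: thread B executes B3 (x = x * -1). Shared: x=-6. PCs: A@4 B@3

Answer: x=-6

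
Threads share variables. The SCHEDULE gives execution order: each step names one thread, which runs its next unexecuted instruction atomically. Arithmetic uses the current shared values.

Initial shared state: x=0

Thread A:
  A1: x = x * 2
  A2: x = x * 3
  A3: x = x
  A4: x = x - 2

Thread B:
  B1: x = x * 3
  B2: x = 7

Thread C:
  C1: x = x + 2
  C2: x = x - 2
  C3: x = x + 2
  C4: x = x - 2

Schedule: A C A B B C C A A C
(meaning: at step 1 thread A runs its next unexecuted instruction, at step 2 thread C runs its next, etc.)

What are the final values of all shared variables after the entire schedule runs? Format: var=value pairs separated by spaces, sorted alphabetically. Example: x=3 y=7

Answer: x=3

Derivation:
Step 1: thread A executes A1 (x = x * 2). Shared: x=0. PCs: A@1 B@0 C@0
Step 2: thread C executes C1 (x = x + 2). Shared: x=2. PCs: A@1 B@0 C@1
Step 3: thread A executes A2 (x = x * 3). Shared: x=6. PCs: A@2 B@0 C@1
Step 4: thread B executes B1 (x = x * 3). Shared: x=18. PCs: A@2 B@1 C@1
Step 5: thread B executes B2 (x = 7). Shared: x=7. PCs: A@2 B@2 C@1
Step 6: thread C executes C2 (x = x - 2). Shared: x=5. PCs: A@2 B@2 C@2
Step 7: thread C executes C3 (x = x + 2). Shared: x=7. PCs: A@2 B@2 C@3
Step 8: thread A executes A3 (x = x). Shared: x=7. PCs: A@3 B@2 C@3
Step 9: thread A executes A4 (x = x - 2). Shared: x=5. PCs: A@4 B@2 C@3
Step 10: thread C executes C4 (x = x - 2). Shared: x=3. PCs: A@4 B@2 C@4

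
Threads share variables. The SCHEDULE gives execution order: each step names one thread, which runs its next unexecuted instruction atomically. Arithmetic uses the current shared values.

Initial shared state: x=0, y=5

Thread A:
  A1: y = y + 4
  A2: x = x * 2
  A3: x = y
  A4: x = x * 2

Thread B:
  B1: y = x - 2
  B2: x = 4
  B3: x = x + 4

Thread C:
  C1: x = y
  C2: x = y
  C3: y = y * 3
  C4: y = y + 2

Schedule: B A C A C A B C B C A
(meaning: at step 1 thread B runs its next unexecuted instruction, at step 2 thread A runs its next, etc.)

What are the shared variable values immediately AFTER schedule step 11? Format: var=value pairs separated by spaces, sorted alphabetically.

Answer: x=16 y=8

Derivation:
Step 1: thread B executes B1 (y = x - 2). Shared: x=0 y=-2. PCs: A@0 B@1 C@0
Step 2: thread A executes A1 (y = y + 4). Shared: x=0 y=2. PCs: A@1 B@1 C@0
Step 3: thread C executes C1 (x = y). Shared: x=2 y=2. PCs: A@1 B@1 C@1
Step 4: thread A executes A2 (x = x * 2). Shared: x=4 y=2. PCs: A@2 B@1 C@1
Step 5: thread C executes C2 (x = y). Shared: x=2 y=2. PCs: A@2 B@1 C@2
Step 6: thread A executes A3 (x = y). Shared: x=2 y=2. PCs: A@3 B@1 C@2
Step 7: thread B executes B2 (x = 4). Shared: x=4 y=2. PCs: A@3 B@2 C@2
Step 8: thread C executes C3 (y = y * 3). Shared: x=4 y=6. PCs: A@3 B@2 C@3
Step 9: thread B executes B3 (x = x + 4). Shared: x=8 y=6. PCs: A@3 B@3 C@3
Step 10: thread C executes C4 (y = y + 2). Shared: x=8 y=8. PCs: A@3 B@3 C@4
Step 11: thread A executes A4 (x = x * 2). Shared: x=16 y=8. PCs: A@4 B@3 C@4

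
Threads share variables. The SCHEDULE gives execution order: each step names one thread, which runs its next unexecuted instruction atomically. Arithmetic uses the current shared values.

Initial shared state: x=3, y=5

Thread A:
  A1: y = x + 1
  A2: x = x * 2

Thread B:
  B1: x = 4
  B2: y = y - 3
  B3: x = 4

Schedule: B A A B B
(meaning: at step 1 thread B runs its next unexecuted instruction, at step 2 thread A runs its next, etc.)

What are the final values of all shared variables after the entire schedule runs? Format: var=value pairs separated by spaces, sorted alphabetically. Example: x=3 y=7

Step 1: thread B executes B1 (x = 4). Shared: x=4 y=5. PCs: A@0 B@1
Step 2: thread A executes A1 (y = x + 1). Shared: x=4 y=5. PCs: A@1 B@1
Step 3: thread A executes A2 (x = x * 2). Shared: x=8 y=5. PCs: A@2 B@1
Step 4: thread B executes B2 (y = y - 3). Shared: x=8 y=2. PCs: A@2 B@2
Step 5: thread B executes B3 (x = 4). Shared: x=4 y=2. PCs: A@2 B@3

Answer: x=4 y=2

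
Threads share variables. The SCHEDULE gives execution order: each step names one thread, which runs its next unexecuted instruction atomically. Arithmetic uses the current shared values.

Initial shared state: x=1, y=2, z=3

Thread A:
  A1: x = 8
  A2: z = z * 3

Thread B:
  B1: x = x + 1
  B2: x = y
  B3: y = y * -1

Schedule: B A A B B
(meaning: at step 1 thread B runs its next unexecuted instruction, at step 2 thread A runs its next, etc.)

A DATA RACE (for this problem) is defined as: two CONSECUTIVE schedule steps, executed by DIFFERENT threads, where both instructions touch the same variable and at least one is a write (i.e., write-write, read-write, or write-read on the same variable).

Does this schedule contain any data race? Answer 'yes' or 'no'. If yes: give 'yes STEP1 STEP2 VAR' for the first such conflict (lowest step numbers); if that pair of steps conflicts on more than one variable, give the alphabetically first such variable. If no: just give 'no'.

Steps 1,2: B(x = x + 1) vs A(x = 8). RACE on x (W-W).
Steps 2,3: same thread (A). No race.
Steps 3,4: A(r=z,w=z) vs B(r=y,w=x). No conflict.
Steps 4,5: same thread (B). No race.
First conflict at steps 1,2.

Answer: yes 1 2 x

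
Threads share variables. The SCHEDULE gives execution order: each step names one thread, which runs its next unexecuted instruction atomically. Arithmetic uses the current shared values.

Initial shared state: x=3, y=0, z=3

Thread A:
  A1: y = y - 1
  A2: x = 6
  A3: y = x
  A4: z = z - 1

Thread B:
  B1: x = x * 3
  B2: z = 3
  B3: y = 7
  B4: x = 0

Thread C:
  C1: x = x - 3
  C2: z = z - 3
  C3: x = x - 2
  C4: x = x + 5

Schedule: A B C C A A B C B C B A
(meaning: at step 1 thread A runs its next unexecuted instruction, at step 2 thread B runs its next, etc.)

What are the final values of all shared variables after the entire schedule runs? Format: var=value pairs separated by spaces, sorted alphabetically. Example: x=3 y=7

Answer: x=0 y=7 z=2

Derivation:
Step 1: thread A executes A1 (y = y - 1). Shared: x=3 y=-1 z=3. PCs: A@1 B@0 C@0
Step 2: thread B executes B1 (x = x * 3). Shared: x=9 y=-1 z=3. PCs: A@1 B@1 C@0
Step 3: thread C executes C1 (x = x - 3). Shared: x=6 y=-1 z=3. PCs: A@1 B@1 C@1
Step 4: thread C executes C2 (z = z - 3). Shared: x=6 y=-1 z=0. PCs: A@1 B@1 C@2
Step 5: thread A executes A2 (x = 6). Shared: x=6 y=-1 z=0. PCs: A@2 B@1 C@2
Step 6: thread A executes A3 (y = x). Shared: x=6 y=6 z=0. PCs: A@3 B@1 C@2
Step 7: thread B executes B2 (z = 3). Shared: x=6 y=6 z=3. PCs: A@3 B@2 C@2
Step 8: thread C executes C3 (x = x - 2). Shared: x=4 y=6 z=3. PCs: A@3 B@2 C@3
Step 9: thread B executes B3 (y = 7). Shared: x=4 y=7 z=3. PCs: A@3 B@3 C@3
Step 10: thread C executes C4 (x = x + 5). Shared: x=9 y=7 z=3. PCs: A@3 B@3 C@4
Step 11: thread B executes B4 (x = 0). Shared: x=0 y=7 z=3. PCs: A@3 B@4 C@4
Step 12: thread A executes A4 (z = z - 1). Shared: x=0 y=7 z=2. PCs: A@4 B@4 C@4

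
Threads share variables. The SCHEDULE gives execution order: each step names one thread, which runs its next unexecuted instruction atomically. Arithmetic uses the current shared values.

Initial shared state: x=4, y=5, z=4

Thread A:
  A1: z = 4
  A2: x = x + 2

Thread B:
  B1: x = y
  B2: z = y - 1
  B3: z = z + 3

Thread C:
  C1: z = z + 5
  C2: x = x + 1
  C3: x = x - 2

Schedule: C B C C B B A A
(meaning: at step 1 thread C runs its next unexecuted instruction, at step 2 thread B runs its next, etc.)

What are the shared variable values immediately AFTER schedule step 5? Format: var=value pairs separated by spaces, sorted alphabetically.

Step 1: thread C executes C1 (z = z + 5). Shared: x=4 y=5 z=9. PCs: A@0 B@0 C@1
Step 2: thread B executes B1 (x = y). Shared: x=5 y=5 z=9. PCs: A@0 B@1 C@1
Step 3: thread C executes C2 (x = x + 1). Shared: x=6 y=5 z=9. PCs: A@0 B@1 C@2
Step 4: thread C executes C3 (x = x - 2). Shared: x=4 y=5 z=9. PCs: A@0 B@1 C@3
Step 5: thread B executes B2 (z = y - 1). Shared: x=4 y=5 z=4. PCs: A@0 B@2 C@3

Answer: x=4 y=5 z=4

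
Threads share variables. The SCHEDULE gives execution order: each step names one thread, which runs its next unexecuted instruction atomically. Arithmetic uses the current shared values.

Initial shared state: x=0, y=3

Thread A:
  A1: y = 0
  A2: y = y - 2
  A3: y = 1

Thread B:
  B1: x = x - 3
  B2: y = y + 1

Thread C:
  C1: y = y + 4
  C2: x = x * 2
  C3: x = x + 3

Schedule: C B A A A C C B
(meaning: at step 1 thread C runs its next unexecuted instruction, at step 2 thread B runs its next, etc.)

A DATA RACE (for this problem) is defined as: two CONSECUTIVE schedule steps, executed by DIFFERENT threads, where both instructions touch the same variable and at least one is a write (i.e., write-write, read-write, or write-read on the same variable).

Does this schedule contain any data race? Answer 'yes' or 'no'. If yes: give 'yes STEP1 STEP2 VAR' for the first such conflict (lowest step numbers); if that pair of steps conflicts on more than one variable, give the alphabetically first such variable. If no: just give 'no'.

Steps 1,2: C(r=y,w=y) vs B(r=x,w=x). No conflict.
Steps 2,3: B(r=x,w=x) vs A(r=-,w=y). No conflict.
Steps 3,4: same thread (A). No race.
Steps 4,5: same thread (A). No race.
Steps 5,6: A(r=-,w=y) vs C(r=x,w=x). No conflict.
Steps 6,7: same thread (C). No race.
Steps 7,8: C(r=x,w=x) vs B(r=y,w=y). No conflict.

Answer: no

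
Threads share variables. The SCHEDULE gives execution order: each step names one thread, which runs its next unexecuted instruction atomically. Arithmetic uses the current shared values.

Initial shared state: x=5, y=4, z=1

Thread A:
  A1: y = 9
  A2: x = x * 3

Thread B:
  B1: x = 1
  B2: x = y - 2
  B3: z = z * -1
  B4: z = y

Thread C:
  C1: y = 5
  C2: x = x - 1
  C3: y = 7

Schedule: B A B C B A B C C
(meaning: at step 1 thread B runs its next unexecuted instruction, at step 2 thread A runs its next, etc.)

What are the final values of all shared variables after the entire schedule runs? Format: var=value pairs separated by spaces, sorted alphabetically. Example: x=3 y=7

Step 1: thread B executes B1 (x = 1). Shared: x=1 y=4 z=1. PCs: A@0 B@1 C@0
Step 2: thread A executes A1 (y = 9). Shared: x=1 y=9 z=1. PCs: A@1 B@1 C@0
Step 3: thread B executes B2 (x = y - 2). Shared: x=7 y=9 z=1. PCs: A@1 B@2 C@0
Step 4: thread C executes C1 (y = 5). Shared: x=7 y=5 z=1. PCs: A@1 B@2 C@1
Step 5: thread B executes B3 (z = z * -1). Shared: x=7 y=5 z=-1. PCs: A@1 B@3 C@1
Step 6: thread A executes A2 (x = x * 3). Shared: x=21 y=5 z=-1. PCs: A@2 B@3 C@1
Step 7: thread B executes B4 (z = y). Shared: x=21 y=5 z=5. PCs: A@2 B@4 C@1
Step 8: thread C executes C2 (x = x - 1). Shared: x=20 y=5 z=5. PCs: A@2 B@4 C@2
Step 9: thread C executes C3 (y = 7). Shared: x=20 y=7 z=5. PCs: A@2 B@4 C@3

Answer: x=20 y=7 z=5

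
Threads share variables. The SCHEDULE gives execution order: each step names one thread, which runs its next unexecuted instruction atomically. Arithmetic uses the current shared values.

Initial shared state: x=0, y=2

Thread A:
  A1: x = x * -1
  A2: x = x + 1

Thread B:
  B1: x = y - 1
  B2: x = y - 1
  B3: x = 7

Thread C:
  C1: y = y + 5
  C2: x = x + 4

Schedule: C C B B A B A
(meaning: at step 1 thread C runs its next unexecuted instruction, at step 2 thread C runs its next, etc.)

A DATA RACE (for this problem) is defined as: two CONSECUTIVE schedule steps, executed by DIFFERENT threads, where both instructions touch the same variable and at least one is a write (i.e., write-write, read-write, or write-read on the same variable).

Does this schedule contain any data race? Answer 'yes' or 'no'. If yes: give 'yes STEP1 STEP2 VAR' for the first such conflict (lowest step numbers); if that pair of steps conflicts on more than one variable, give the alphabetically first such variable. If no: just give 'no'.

Steps 1,2: same thread (C). No race.
Steps 2,3: C(x = x + 4) vs B(x = y - 1). RACE on x (W-W).
Steps 3,4: same thread (B). No race.
Steps 4,5: B(x = y - 1) vs A(x = x * -1). RACE on x (W-W).
Steps 5,6: A(x = x * -1) vs B(x = 7). RACE on x (W-W).
Steps 6,7: B(x = 7) vs A(x = x + 1). RACE on x (W-W).
First conflict at steps 2,3.

Answer: yes 2 3 x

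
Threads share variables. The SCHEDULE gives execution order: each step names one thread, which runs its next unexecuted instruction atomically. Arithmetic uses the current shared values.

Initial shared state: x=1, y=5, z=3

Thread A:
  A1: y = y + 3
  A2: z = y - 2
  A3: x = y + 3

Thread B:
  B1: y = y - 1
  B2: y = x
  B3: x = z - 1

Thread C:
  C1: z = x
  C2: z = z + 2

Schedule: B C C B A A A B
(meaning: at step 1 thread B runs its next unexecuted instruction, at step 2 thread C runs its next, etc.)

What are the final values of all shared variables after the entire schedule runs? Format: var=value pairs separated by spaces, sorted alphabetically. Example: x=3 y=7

Step 1: thread B executes B1 (y = y - 1). Shared: x=1 y=4 z=3. PCs: A@0 B@1 C@0
Step 2: thread C executes C1 (z = x). Shared: x=1 y=4 z=1. PCs: A@0 B@1 C@1
Step 3: thread C executes C2 (z = z + 2). Shared: x=1 y=4 z=3. PCs: A@0 B@1 C@2
Step 4: thread B executes B2 (y = x). Shared: x=1 y=1 z=3. PCs: A@0 B@2 C@2
Step 5: thread A executes A1 (y = y + 3). Shared: x=1 y=4 z=3. PCs: A@1 B@2 C@2
Step 6: thread A executes A2 (z = y - 2). Shared: x=1 y=4 z=2. PCs: A@2 B@2 C@2
Step 7: thread A executes A3 (x = y + 3). Shared: x=7 y=4 z=2. PCs: A@3 B@2 C@2
Step 8: thread B executes B3 (x = z - 1). Shared: x=1 y=4 z=2. PCs: A@3 B@3 C@2

Answer: x=1 y=4 z=2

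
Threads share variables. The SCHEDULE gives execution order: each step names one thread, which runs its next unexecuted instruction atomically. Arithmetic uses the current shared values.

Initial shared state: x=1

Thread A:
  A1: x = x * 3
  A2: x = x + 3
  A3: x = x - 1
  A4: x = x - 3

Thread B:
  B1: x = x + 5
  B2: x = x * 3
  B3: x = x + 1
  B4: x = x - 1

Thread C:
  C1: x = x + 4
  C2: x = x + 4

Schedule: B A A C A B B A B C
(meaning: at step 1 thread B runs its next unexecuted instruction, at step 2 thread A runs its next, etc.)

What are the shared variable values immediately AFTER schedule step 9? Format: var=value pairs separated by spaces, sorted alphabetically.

Answer: x=69

Derivation:
Step 1: thread B executes B1 (x = x + 5). Shared: x=6. PCs: A@0 B@1 C@0
Step 2: thread A executes A1 (x = x * 3). Shared: x=18. PCs: A@1 B@1 C@0
Step 3: thread A executes A2 (x = x + 3). Shared: x=21. PCs: A@2 B@1 C@0
Step 4: thread C executes C1 (x = x + 4). Shared: x=25. PCs: A@2 B@1 C@1
Step 5: thread A executes A3 (x = x - 1). Shared: x=24. PCs: A@3 B@1 C@1
Step 6: thread B executes B2 (x = x * 3). Shared: x=72. PCs: A@3 B@2 C@1
Step 7: thread B executes B3 (x = x + 1). Shared: x=73. PCs: A@3 B@3 C@1
Step 8: thread A executes A4 (x = x - 3). Shared: x=70. PCs: A@4 B@3 C@1
Step 9: thread B executes B4 (x = x - 1). Shared: x=69. PCs: A@4 B@4 C@1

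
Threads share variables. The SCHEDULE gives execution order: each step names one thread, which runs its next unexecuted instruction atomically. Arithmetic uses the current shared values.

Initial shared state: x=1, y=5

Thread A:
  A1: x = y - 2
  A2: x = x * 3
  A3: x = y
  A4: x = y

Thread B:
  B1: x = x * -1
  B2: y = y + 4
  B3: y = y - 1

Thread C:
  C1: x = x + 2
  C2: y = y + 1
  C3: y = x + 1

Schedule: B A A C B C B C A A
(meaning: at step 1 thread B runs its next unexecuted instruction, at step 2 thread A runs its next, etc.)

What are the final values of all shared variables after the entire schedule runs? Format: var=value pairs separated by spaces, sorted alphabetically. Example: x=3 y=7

Step 1: thread B executes B1 (x = x * -1). Shared: x=-1 y=5. PCs: A@0 B@1 C@0
Step 2: thread A executes A1 (x = y - 2). Shared: x=3 y=5. PCs: A@1 B@1 C@0
Step 3: thread A executes A2 (x = x * 3). Shared: x=9 y=5. PCs: A@2 B@1 C@0
Step 4: thread C executes C1 (x = x + 2). Shared: x=11 y=5. PCs: A@2 B@1 C@1
Step 5: thread B executes B2 (y = y + 4). Shared: x=11 y=9. PCs: A@2 B@2 C@1
Step 6: thread C executes C2 (y = y + 1). Shared: x=11 y=10. PCs: A@2 B@2 C@2
Step 7: thread B executes B3 (y = y - 1). Shared: x=11 y=9. PCs: A@2 B@3 C@2
Step 8: thread C executes C3 (y = x + 1). Shared: x=11 y=12. PCs: A@2 B@3 C@3
Step 9: thread A executes A3 (x = y). Shared: x=12 y=12. PCs: A@3 B@3 C@3
Step 10: thread A executes A4 (x = y). Shared: x=12 y=12. PCs: A@4 B@3 C@3

Answer: x=12 y=12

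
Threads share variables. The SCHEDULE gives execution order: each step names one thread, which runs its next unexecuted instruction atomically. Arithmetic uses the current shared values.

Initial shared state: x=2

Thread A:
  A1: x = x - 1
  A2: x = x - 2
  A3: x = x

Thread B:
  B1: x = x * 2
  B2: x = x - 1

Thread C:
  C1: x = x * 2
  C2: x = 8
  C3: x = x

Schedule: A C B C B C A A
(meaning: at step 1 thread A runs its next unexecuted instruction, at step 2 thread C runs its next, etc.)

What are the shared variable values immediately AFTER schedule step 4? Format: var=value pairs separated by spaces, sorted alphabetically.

Step 1: thread A executes A1 (x = x - 1). Shared: x=1. PCs: A@1 B@0 C@0
Step 2: thread C executes C1 (x = x * 2). Shared: x=2. PCs: A@1 B@0 C@1
Step 3: thread B executes B1 (x = x * 2). Shared: x=4. PCs: A@1 B@1 C@1
Step 4: thread C executes C2 (x = 8). Shared: x=8. PCs: A@1 B@1 C@2

Answer: x=8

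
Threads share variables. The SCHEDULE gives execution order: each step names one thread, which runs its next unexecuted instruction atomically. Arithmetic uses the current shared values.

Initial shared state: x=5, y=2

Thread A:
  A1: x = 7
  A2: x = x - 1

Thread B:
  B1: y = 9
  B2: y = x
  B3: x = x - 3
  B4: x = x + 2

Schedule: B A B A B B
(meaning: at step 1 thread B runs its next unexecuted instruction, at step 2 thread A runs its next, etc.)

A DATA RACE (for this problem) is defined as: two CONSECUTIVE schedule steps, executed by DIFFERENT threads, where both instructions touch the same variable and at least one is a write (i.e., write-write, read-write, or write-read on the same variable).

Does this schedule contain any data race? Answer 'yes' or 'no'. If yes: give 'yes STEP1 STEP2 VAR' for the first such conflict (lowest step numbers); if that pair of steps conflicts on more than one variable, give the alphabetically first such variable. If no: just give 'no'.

Steps 1,2: B(r=-,w=y) vs A(r=-,w=x). No conflict.
Steps 2,3: A(x = 7) vs B(y = x). RACE on x (W-R).
Steps 3,4: B(y = x) vs A(x = x - 1). RACE on x (R-W).
Steps 4,5: A(x = x - 1) vs B(x = x - 3). RACE on x (W-W).
Steps 5,6: same thread (B). No race.
First conflict at steps 2,3.

Answer: yes 2 3 x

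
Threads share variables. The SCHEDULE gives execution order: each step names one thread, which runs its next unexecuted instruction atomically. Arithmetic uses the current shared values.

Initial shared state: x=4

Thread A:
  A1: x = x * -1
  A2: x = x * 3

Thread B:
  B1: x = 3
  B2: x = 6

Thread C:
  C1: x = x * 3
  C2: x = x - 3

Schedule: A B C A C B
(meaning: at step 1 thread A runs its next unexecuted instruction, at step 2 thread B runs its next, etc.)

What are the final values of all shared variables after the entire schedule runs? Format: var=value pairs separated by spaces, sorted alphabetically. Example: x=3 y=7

Step 1: thread A executes A1 (x = x * -1). Shared: x=-4. PCs: A@1 B@0 C@0
Step 2: thread B executes B1 (x = 3). Shared: x=3. PCs: A@1 B@1 C@0
Step 3: thread C executes C1 (x = x * 3). Shared: x=9. PCs: A@1 B@1 C@1
Step 4: thread A executes A2 (x = x * 3). Shared: x=27. PCs: A@2 B@1 C@1
Step 5: thread C executes C2 (x = x - 3). Shared: x=24. PCs: A@2 B@1 C@2
Step 6: thread B executes B2 (x = 6). Shared: x=6. PCs: A@2 B@2 C@2

Answer: x=6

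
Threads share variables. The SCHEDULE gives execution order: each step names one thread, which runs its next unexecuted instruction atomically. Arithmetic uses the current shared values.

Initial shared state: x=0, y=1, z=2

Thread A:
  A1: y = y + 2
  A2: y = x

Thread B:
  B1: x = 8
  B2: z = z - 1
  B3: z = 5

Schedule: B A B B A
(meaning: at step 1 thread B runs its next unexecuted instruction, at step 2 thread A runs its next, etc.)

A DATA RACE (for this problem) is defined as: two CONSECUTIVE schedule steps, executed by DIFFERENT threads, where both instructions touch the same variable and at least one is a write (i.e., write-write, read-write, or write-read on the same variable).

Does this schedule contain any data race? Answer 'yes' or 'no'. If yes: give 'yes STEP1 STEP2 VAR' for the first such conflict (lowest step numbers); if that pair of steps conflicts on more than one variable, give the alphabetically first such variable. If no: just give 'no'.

Answer: no

Derivation:
Steps 1,2: B(r=-,w=x) vs A(r=y,w=y). No conflict.
Steps 2,3: A(r=y,w=y) vs B(r=z,w=z). No conflict.
Steps 3,4: same thread (B). No race.
Steps 4,5: B(r=-,w=z) vs A(r=x,w=y). No conflict.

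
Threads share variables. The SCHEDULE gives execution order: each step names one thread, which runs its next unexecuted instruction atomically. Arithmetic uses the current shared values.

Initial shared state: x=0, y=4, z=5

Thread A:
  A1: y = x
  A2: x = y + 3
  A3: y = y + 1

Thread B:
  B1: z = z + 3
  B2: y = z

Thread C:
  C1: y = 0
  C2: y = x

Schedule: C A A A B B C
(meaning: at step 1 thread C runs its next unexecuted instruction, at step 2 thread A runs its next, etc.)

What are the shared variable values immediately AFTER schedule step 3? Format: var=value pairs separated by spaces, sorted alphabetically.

Answer: x=3 y=0 z=5

Derivation:
Step 1: thread C executes C1 (y = 0). Shared: x=0 y=0 z=5. PCs: A@0 B@0 C@1
Step 2: thread A executes A1 (y = x). Shared: x=0 y=0 z=5. PCs: A@1 B@0 C@1
Step 3: thread A executes A2 (x = y + 3). Shared: x=3 y=0 z=5. PCs: A@2 B@0 C@1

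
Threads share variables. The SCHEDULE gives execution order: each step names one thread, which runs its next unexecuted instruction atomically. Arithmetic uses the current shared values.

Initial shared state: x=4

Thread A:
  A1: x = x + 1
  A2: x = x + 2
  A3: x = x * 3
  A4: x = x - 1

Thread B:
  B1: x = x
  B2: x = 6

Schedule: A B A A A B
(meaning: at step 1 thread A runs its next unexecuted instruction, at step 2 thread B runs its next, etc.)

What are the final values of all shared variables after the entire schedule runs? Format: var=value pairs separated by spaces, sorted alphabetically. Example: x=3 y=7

Step 1: thread A executes A1 (x = x + 1). Shared: x=5. PCs: A@1 B@0
Step 2: thread B executes B1 (x = x). Shared: x=5. PCs: A@1 B@1
Step 3: thread A executes A2 (x = x + 2). Shared: x=7. PCs: A@2 B@1
Step 4: thread A executes A3 (x = x * 3). Shared: x=21. PCs: A@3 B@1
Step 5: thread A executes A4 (x = x - 1). Shared: x=20. PCs: A@4 B@1
Step 6: thread B executes B2 (x = 6). Shared: x=6. PCs: A@4 B@2

Answer: x=6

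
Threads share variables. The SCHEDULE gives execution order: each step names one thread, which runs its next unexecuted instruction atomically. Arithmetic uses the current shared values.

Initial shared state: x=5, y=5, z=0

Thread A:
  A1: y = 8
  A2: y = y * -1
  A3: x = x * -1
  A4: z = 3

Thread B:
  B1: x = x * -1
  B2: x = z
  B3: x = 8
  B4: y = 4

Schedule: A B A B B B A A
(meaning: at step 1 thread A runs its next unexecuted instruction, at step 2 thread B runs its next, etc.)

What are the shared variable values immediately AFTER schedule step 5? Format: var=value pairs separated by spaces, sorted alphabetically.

Answer: x=8 y=-8 z=0

Derivation:
Step 1: thread A executes A1 (y = 8). Shared: x=5 y=8 z=0. PCs: A@1 B@0
Step 2: thread B executes B1 (x = x * -1). Shared: x=-5 y=8 z=0. PCs: A@1 B@1
Step 3: thread A executes A2 (y = y * -1). Shared: x=-5 y=-8 z=0. PCs: A@2 B@1
Step 4: thread B executes B2 (x = z). Shared: x=0 y=-8 z=0. PCs: A@2 B@2
Step 5: thread B executes B3 (x = 8). Shared: x=8 y=-8 z=0. PCs: A@2 B@3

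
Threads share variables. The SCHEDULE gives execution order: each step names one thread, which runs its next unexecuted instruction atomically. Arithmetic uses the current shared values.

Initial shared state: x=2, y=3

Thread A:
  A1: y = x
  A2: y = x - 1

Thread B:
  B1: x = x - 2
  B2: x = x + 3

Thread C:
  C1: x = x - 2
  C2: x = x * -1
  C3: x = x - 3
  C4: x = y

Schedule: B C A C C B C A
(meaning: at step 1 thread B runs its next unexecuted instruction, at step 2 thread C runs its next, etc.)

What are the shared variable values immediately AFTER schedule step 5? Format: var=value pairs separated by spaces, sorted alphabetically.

Answer: x=-1 y=-2

Derivation:
Step 1: thread B executes B1 (x = x - 2). Shared: x=0 y=3. PCs: A@0 B@1 C@0
Step 2: thread C executes C1 (x = x - 2). Shared: x=-2 y=3. PCs: A@0 B@1 C@1
Step 3: thread A executes A1 (y = x). Shared: x=-2 y=-2. PCs: A@1 B@1 C@1
Step 4: thread C executes C2 (x = x * -1). Shared: x=2 y=-2. PCs: A@1 B@1 C@2
Step 5: thread C executes C3 (x = x - 3). Shared: x=-1 y=-2. PCs: A@1 B@1 C@3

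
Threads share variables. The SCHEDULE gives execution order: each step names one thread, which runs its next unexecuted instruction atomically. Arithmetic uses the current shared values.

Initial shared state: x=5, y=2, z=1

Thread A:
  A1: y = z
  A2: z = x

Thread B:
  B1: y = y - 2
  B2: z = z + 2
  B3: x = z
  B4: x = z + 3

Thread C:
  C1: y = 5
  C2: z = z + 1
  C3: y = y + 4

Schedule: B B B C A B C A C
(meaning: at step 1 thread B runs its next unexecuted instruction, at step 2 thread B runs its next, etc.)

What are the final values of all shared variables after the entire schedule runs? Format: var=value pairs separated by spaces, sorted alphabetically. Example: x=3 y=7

Step 1: thread B executes B1 (y = y - 2). Shared: x=5 y=0 z=1. PCs: A@0 B@1 C@0
Step 2: thread B executes B2 (z = z + 2). Shared: x=5 y=0 z=3. PCs: A@0 B@2 C@0
Step 3: thread B executes B3 (x = z). Shared: x=3 y=0 z=3. PCs: A@0 B@3 C@0
Step 4: thread C executes C1 (y = 5). Shared: x=3 y=5 z=3. PCs: A@0 B@3 C@1
Step 5: thread A executes A1 (y = z). Shared: x=3 y=3 z=3. PCs: A@1 B@3 C@1
Step 6: thread B executes B4 (x = z + 3). Shared: x=6 y=3 z=3. PCs: A@1 B@4 C@1
Step 7: thread C executes C2 (z = z + 1). Shared: x=6 y=3 z=4. PCs: A@1 B@4 C@2
Step 8: thread A executes A2 (z = x). Shared: x=6 y=3 z=6. PCs: A@2 B@4 C@2
Step 9: thread C executes C3 (y = y + 4). Shared: x=6 y=7 z=6. PCs: A@2 B@4 C@3

Answer: x=6 y=7 z=6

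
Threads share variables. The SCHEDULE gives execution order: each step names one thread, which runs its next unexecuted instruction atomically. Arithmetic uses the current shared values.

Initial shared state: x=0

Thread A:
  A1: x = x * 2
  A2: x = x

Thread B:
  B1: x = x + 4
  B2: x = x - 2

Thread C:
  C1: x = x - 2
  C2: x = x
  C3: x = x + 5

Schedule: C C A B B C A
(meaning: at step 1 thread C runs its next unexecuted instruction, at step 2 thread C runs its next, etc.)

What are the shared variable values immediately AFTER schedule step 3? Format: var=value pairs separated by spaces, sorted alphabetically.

Answer: x=-4

Derivation:
Step 1: thread C executes C1 (x = x - 2). Shared: x=-2. PCs: A@0 B@0 C@1
Step 2: thread C executes C2 (x = x). Shared: x=-2. PCs: A@0 B@0 C@2
Step 3: thread A executes A1 (x = x * 2). Shared: x=-4. PCs: A@1 B@0 C@2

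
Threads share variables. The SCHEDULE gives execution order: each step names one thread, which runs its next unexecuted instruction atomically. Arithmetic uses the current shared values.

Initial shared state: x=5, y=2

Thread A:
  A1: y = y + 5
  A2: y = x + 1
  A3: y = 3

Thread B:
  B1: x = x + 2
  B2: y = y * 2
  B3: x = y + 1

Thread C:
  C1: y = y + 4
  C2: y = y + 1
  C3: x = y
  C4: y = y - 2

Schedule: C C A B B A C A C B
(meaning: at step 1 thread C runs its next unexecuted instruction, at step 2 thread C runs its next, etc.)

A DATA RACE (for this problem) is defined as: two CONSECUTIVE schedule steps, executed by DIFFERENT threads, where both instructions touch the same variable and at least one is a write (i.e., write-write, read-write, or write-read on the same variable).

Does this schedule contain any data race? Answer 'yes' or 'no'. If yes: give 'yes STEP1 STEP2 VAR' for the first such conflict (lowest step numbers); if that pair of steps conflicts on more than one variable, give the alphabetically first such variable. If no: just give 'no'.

Steps 1,2: same thread (C). No race.
Steps 2,3: C(y = y + 1) vs A(y = y + 5). RACE on y (W-W).
Steps 3,4: A(r=y,w=y) vs B(r=x,w=x). No conflict.
Steps 4,5: same thread (B). No race.
Steps 5,6: B(y = y * 2) vs A(y = x + 1). RACE on y (W-W).
Steps 6,7: A(y = x + 1) vs C(x = y). RACE on x (R-W), y (W-R). Multiple vars; alphabetically first is x.
Steps 7,8: C(x = y) vs A(y = 3). RACE on y (R-W).
Steps 8,9: A(y = 3) vs C(y = y - 2). RACE on y (W-W).
Steps 9,10: C(y = y - 2) vs B(x = y + 1). RACE on y (W-R).
First conflict at steps 2,3.

Answer: yes 2 3 y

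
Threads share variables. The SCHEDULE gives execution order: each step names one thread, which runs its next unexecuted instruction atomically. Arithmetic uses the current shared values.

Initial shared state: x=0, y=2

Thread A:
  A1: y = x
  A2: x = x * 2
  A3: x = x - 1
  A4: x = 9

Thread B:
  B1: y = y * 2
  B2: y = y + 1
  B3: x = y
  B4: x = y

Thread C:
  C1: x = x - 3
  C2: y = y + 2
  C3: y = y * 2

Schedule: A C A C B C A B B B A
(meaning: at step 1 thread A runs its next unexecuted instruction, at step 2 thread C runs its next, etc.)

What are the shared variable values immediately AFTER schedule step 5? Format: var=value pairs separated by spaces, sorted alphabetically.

Answer: x=-6 y=4

Derivation:
Step 1: thread A executes A1 (y = x). Shared: x=0 y=0. PCs: A@1 B@0 C@0
Step 2: thread C executes C1 (x = x - 3). Shared: x=-3 y=0. PCs: A@1 B@0 C@1
Step 3: thread A executes A2 (x = x * 2). Shared: x=-6 y=0. PCs: A@2 B@0 C@1
Step 4: thread C executes C2 (y = y + 2). Shared: x=-6 y=2. PCs: A@2 B@0 C@2
Step 5: thread B executes B1 (y = y * 2). Shared: x=-6 y=4. PCs: A@2 B@1 C@2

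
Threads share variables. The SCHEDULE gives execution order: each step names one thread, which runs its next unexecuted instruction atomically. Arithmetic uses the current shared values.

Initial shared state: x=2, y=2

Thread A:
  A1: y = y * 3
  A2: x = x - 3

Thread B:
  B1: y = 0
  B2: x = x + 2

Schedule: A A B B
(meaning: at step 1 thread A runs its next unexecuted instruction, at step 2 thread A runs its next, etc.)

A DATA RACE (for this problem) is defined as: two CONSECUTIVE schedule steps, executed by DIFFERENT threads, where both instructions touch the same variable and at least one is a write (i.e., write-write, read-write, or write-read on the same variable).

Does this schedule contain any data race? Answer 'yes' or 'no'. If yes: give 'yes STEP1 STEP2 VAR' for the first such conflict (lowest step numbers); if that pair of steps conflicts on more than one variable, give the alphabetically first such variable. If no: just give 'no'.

Steps 1,2: same thread (A). No race.
Steps 2,3: A(r=x,w=x) vs B(r=-,w=y). No conflict.
Steps 3,4: same thread (B). No race.

Answer: no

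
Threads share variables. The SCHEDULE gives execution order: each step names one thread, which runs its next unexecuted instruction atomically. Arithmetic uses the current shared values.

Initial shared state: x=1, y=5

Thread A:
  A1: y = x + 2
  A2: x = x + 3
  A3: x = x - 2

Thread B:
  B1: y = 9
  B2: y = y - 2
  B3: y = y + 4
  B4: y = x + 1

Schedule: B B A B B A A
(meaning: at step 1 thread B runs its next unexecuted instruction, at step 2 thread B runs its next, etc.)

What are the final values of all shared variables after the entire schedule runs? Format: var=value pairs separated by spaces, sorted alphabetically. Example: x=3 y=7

Step 1: thread B executes B1 (y = 9). Shared: x=1 y=9. PCs: A@0 B@1
Step 2: thread B executes B2 (y = y - 2). Shared: x=1 y=7. PCs: A@0 B@2
Step 3: thread A executes A1 (y = x + 2). Shared: x=1 y=3. PCs: A@1 B@2
Step 4: thread B executes B3 (y = y + 4). Shared: x=1 y=7. PCs: A@1 B@3
Step 5: thread B executes B4 (y = x + 1). Shared: x=1 y=2. PCs: A@1 B@4
Step 6: thread A executes A2 (x = x + 3). Shared: x=4 y=2. PCs: A@2 B@4
Step 7: thread A executes A3 (x = x - 2). Shared: x=2 y=2. PCs: A@3 B@4

Answer: x=2 y=2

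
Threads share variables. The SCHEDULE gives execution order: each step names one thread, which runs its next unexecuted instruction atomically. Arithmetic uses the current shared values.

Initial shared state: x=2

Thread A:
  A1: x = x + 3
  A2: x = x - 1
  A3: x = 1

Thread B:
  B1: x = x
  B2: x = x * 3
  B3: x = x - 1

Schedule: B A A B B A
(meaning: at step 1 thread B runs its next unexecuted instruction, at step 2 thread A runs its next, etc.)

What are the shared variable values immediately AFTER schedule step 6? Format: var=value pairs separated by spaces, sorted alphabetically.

Answer: x=1

Derivation:
Step 1: thread B executes B1 (x = x). Shared: x=2. PCs: A@0 B@1
Step 2: thread A executes A1 (x = x + 3). Shared: x=5. PCs: A@1 B@1
Step 3: thread A executes A2 (x = x - 1). Shared: x=4. PCs: A@2 B@1
Step 4: thread B executes B2 (x = x * 3). Shared: x=12. PCs: A@2 B@2
Step 5: thread B executes B3 (x = x - 1). Shared: x=11. PCs: A@2 B@3
Step 6: thread A executes A3 (x = 1). Shared: x=1. PCs: A@3 B@3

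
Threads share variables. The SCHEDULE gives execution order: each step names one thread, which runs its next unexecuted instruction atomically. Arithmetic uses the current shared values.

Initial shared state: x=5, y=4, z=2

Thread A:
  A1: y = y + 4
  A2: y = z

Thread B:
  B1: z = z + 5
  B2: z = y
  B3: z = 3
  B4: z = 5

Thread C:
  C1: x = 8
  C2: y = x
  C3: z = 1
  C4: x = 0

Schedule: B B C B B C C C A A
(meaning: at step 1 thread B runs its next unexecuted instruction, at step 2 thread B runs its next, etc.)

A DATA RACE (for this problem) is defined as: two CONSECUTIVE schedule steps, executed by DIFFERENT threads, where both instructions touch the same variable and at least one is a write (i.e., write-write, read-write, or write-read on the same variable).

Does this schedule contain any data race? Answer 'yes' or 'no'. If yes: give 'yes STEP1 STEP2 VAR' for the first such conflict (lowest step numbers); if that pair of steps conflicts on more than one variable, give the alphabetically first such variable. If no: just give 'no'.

Steps 1,2: same thread (B). No race.
Steps 2,3: B(r=y,w=z) vs C(r=-,w=x). No conflict.
Steps 3,4: C(r=-,w=x) vs B(r=-,w=z). No conflict.
Steps 4,5: same thread (B). No race.
Steps 5,6: B(r=-,w=z) vs C(r=x,w=y). No conflict.
Steps 6,7: same thread (C). No race.
Steps 7,8: same thread (C). No race.
Steps 8,9: C(r=-,w=x) vs A(r=y,w=y). No conflict.
Steps 9,10: same thread (A). No race.

Answer: no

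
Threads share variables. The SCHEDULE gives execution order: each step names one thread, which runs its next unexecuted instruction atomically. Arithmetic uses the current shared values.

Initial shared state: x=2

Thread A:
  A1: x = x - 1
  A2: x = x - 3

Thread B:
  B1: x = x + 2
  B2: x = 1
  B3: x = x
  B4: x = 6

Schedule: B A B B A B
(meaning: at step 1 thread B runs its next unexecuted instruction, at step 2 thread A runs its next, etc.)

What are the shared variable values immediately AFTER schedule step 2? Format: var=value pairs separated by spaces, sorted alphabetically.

Step 1: thread B executes B1 (x = x + 2). Shared: x=4. PCs: A@0 B@1
Step 2: thread A executes A1 (x = x - 1). Shared: x=3. PCs: A@1 B@1

Answer: x=3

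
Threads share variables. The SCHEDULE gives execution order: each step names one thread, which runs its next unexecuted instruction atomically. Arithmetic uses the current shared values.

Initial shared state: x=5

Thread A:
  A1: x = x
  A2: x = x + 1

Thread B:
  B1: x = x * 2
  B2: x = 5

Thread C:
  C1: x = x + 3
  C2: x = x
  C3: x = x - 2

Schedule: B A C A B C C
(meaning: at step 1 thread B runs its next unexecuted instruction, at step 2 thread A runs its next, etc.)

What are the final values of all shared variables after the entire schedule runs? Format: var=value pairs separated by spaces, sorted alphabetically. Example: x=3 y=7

Step 1: thread B executes B1 (x = x * 2). Shared: x=10. PCs: A@0 B@1 C@0
Step 2: thread A executes A1 (x = x). Shared: x=10. PCs: A@1 B@1 C@0
Step 3: thread C executes C1 (x = x + 3). Shared: x=13. PCs: A@1 B@1 C@1
Step 4: thread A executes A2 (x = x + 1). Shared: x=14. PCs: A@2 B@1 C@1
Step 5: thread B executes B2 (x = 5). Shared: x=5. PCs: A@2 B@2 C@1
Step 6: thread C executes C2 (x = x). Shared: x=5. PCs: A@2 B@2 C@2
Step 7: thread C executes C3 (x = x - 2). Shared: x=3. PCs: A@2 B@2 C@3

Answer: x=3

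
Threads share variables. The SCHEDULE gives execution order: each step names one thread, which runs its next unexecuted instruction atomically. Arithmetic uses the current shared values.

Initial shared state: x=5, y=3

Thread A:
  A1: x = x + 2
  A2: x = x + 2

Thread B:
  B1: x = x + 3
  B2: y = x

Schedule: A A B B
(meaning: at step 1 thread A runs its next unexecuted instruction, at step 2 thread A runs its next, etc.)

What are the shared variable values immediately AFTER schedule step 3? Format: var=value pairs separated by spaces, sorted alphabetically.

Step 1: thread A executes A1 (x = x + 2). Shared: x=7 y=3. PCs: A@1 B@0
Step 2: thread A executes A2 (x = x + 2). Shared: x=9 y=3. PCs: A@2 B@0
Step 3: thread B executes B1 (x = x + 3). Shared: x=12 y=3. PCs: A@2 B@1

Answer: x=12 y=3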